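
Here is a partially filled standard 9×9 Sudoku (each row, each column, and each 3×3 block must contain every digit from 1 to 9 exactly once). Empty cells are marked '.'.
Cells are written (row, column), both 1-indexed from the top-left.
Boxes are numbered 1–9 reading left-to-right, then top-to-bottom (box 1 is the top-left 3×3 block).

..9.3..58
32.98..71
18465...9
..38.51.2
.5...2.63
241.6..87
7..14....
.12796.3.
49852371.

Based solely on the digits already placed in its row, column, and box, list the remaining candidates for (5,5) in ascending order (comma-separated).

1,7

Row 5 already contains {2, 3, 5, 6}.
Column 5 already contains {2, 3, 4, 5, 6, 8, 9}.
Its 3×3 block (box 5) already contains {2, 5, 6, 8}.
Removing those from 1–9 leaves {1, 7} as the candidates for (5,5).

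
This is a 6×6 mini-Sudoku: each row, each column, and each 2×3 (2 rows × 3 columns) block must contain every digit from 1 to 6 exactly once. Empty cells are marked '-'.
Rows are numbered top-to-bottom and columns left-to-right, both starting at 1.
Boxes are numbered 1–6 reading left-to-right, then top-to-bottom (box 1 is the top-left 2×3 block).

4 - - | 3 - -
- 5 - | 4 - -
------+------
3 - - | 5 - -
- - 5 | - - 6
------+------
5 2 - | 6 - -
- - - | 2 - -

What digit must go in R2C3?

Cell R2C3 itself could take any of {1, 2, 3, 6} by direct elimination.
Consider where 3 can go in row 2.
R2C1 is out (column 1 already has a 3).
R2C5 is out (box 2 already has a 3).
R2C6 is out (box 2 already has a 3).
So the only cell in row 2 that can hold 3 is R2C3.
Therefore R2C3 = 3.

3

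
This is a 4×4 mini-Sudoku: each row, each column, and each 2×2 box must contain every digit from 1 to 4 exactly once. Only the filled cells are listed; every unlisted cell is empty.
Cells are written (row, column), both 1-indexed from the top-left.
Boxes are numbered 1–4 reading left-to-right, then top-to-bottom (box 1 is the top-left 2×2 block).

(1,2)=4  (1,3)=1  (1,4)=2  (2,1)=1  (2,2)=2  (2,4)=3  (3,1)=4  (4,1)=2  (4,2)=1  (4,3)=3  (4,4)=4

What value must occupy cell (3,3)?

2

Row 3 already contains {4}.
Column 3 already contains {1, 3}.
Its 2×2 block (box 4) already contains {3, 4}.
The only value from 1–4 not eliminated is 2, so (3,3) = 2.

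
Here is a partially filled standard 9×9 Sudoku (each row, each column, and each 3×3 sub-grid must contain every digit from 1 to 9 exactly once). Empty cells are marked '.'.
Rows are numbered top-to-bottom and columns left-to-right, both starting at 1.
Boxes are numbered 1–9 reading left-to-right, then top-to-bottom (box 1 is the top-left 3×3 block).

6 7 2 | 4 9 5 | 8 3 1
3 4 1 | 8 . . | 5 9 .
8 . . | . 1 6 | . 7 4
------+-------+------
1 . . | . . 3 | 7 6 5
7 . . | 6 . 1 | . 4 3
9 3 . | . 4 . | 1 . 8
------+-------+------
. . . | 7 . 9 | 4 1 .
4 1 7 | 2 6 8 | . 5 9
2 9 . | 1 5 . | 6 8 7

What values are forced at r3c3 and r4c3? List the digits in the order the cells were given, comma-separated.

For r3c3:
  Consider where 9 can go in row 3.
  r3c2 is out (column 2 already has a 9).
  r3c4 is out (box 2 already has a 9).
  r3c7 is out (box 3 already has a 9).
  So the only cell in row 3 that can hold 9 is r3c3.
  So r3c3 = 9.
For r4c3:
  Consider where 4 can go in row 4.
  r4c2 is out (column 2 already has a 4).
  r4c4 is out (column 4 already has a 4).
  r4c5 is out (column 5 already has a 4).
  So the only cell in row 4 that can hold 4 is r4c3.
  So r4c3 = 4.

9,4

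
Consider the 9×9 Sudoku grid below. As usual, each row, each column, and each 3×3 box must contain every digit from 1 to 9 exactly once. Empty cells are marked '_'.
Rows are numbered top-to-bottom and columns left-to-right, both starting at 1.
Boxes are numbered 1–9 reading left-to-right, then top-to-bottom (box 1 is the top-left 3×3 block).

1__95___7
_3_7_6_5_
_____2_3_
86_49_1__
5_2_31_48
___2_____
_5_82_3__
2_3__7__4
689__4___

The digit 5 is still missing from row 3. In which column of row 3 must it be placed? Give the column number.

Consider where 5 can go in row 3.
R3C1 is out (column 1 already has a 5). R3C2 is out (column 2 already has a 5). R3C4 is out (box 2 already has a 5). R3C5 is out (column 5 already has a 5). The remaining empty cells in row 3 are similarly blocked.
So the only cell in row 3 that can hold 5 is R3C3.
That is column 3.

3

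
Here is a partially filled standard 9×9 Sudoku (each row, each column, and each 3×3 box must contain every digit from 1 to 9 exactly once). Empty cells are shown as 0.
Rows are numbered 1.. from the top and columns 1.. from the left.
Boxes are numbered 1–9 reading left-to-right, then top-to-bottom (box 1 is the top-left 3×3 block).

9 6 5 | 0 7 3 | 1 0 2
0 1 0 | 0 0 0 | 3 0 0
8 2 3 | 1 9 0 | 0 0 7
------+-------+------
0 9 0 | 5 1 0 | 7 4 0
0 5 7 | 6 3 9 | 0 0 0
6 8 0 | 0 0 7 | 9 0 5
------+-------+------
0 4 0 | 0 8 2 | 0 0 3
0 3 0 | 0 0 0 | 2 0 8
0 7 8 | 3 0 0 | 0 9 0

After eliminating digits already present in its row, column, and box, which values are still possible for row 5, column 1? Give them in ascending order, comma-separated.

1,2,4

Row 5 already contains {3, 5, 6, 7, 9}.
Column 1 already contains {6, 8, 9}.
Its 3×3 block (box 4) already contains {5, 6, 7, 8, 9}.
Removing those from 1–9 leaves {1, 2, 4} as the candidates for row 5, column 1.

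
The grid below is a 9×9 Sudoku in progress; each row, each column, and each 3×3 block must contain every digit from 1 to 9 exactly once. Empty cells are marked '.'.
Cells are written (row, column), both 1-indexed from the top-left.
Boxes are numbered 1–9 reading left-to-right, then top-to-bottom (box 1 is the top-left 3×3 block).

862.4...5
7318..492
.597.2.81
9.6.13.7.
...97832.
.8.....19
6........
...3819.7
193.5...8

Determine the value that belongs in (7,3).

8

Cell (7,3) itself could take any of {4, 5, 7, 8} by direct elimination.
Consider where 8 can go in column 3.
(5,3) is out (row 5 already has a 8).
(6,3) is out (row 6 already has a 8).
(8,3) is out (row 8 already has a 8).
So the only cell in column 3 that can hold 8 is (7,3).
Therefore (7,3) = 8.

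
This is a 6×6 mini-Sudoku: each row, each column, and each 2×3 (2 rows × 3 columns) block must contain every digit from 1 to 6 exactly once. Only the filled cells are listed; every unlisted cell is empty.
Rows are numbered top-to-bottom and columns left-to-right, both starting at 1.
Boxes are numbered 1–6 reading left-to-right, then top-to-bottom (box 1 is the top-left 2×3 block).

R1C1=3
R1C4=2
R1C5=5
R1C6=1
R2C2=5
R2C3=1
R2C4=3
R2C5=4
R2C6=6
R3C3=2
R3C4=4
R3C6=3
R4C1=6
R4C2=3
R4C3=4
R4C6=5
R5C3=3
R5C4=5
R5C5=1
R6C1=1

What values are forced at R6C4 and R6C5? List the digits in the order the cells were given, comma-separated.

6,3

For R6C4:
  Row 6 already contains {1}.
  Column 4 already contains {2, 3, 4, 5}.
  Its 2×3 block (box 6) already contains {1, 5}.
  The only value from 1–6 not eliminated is 6, so R6C4 = 6.
For R6C5:
  Consider where 3 can go in box 6.
  R5C6 is out (row 5 already has a 3).
  R6C4 is out (column 4 already has a 3).
  R6C6 is out (column 6 already has a 3).
  So the only cell in box 6 that can hold 3 is R6C5.
  So R6C5 = 3.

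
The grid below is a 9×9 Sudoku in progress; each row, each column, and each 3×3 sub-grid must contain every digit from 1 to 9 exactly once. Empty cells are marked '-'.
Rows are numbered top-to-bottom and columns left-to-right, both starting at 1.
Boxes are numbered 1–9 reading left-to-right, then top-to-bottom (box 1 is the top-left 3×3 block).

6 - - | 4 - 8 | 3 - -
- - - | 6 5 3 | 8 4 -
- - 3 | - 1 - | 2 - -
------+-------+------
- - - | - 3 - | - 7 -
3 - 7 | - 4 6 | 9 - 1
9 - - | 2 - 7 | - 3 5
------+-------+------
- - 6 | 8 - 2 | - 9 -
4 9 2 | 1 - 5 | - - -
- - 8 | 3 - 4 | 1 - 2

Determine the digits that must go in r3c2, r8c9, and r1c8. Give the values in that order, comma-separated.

For r3c2:
  Consider where 4 can go in row 3.
  r3c1 is out (column 1 already has a 4).
  r3c4 is out (column 4 already has a 4).
  r3c6 is out (column 6 already has a 4).
  r3c8 is out (column 8 already has a 4).
  r3c9 is out (box 3 already has a 4).
  So the only cell in row 3 that can hold 4 is r3c2.
  So r3c2 = 4.
For r8c9:
  Consider where 3 can go in row 8.
  r8c5 is out (column 5 already has a 3).
  r8c7 is out (column 7 already has a 3).
  r8c8 is out (column 8 already has a 3).
  So the only cell in row 8 that can hold 3 is r8c9.
  So r8c9 = 3.
For r1c8:
  Consider where 1 can go in column 8.
  r3c8 is out (row 3 already has a 1).
  r5c8 is out (row 5 already has a 1).
  r8c8 is out (row 8 already has a 1).
  r9c8 is out (row 9 already has a 1).
  So the only cell in column 8 that can hold 1 is r1c8.
  So r1c8 = 1.

4,3,1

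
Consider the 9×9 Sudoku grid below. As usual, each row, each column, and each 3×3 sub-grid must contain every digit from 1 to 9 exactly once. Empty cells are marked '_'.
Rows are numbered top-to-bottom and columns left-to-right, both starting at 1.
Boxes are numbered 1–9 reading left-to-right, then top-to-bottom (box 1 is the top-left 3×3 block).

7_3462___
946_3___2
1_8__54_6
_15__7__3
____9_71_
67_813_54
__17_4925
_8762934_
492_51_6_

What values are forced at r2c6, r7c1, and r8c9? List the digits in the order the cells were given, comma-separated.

For r2c6:
  Row 2 already contains {2, 3, 4, 6, 9}.
  Column 6 already contains {1, 2, 3, 4, 5, 7, 9}.
  Its 3×3 block (box 2) already contains {2, 3, 4, 5, 6}.
  The only value from 1–9 not eliminated is 8, so r2c6 = 8.
For r7c1:
  Row 7 already contains {1, 2, 4, 5, 7, 9}.
  Column 1 already contains {1, 4, 6, 7, 9}.
  Its 3×3 block (box 7) already contains {1, 2, 4, 7, 8, 9}.
  The only value from 1–9 not eliminated is 3, so r7c1 = 3.
For r8c9:
  Row 8 already contains {2, 3, 4, 6, 7, 8, 9}.
  Column 9 already contains {2, 3, 4, 5, 6}.
  Its 3×3 block (box 9) already contains {2, 3, 4, 5, 6, 9}.
  The only value from 1–9 not eliminated is 1, so r8c9 = 1.

8,3,1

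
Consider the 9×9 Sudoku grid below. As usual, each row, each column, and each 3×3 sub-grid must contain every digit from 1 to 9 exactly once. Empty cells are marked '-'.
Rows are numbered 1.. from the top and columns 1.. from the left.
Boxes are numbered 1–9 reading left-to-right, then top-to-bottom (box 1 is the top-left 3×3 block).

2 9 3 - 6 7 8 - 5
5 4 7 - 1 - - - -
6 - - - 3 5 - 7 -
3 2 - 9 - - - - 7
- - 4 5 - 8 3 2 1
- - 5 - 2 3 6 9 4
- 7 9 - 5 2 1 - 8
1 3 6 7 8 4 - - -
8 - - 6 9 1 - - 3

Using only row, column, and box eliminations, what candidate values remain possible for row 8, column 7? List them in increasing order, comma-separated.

2,5,9

Row 8 already contains {1, 3, 4, 6, 7, 8}.
Column 7 already contains {1, 3, 6, 8}.
Its 3×3 block (box 9) already contains {1, 3, 8}.
Removing those from 1–9 leaves {2, 5, 9} as the candidates for row 8, column 7.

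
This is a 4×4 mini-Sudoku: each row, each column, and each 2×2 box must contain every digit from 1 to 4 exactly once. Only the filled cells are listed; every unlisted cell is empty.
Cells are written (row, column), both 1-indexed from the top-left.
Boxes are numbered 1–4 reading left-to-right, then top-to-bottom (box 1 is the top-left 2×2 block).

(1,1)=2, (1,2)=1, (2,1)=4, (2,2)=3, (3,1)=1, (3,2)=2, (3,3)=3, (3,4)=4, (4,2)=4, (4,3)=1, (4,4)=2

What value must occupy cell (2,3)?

Row 2 already contains {3, 4}.
Column 3 already contains {1, 3}.
Its 2×2 block (box 2) already contains {}.
The only value from 1–4 not eliminated is 2, so (2,3) = 2.

2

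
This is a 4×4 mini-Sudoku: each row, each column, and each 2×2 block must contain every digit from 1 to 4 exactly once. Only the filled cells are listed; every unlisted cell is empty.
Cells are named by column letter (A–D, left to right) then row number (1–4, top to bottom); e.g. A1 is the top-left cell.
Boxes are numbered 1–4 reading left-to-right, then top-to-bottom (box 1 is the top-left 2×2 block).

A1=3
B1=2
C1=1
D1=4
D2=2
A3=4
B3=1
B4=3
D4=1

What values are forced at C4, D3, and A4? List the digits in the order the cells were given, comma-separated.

4,3,2

For C4:
  Consider where 4 can go in column C.
  C2 is out (box 2 already has a 4).
  C3 is out (row 3 already has a 4).
  So the only cell in column C that can hold 4 is C4.
  So C4 = 4.
For D3:
  Row 3 already contains {1, 4}.
  Column D already contains {1, 2, 4}.
  Its 2×2 block (box 4) already contains {1}.
  The only value from 1–4 not eliminated is 3, so D3 = 3.
For A4:
  Row 4 already contains {1, 3}.
  Column A already contains {3, 4}.
  Its 2×2 block (box 3) already contains {1, 3, 4}.
  The only value from 1–4 not eliminated is 2, so A4 = 2.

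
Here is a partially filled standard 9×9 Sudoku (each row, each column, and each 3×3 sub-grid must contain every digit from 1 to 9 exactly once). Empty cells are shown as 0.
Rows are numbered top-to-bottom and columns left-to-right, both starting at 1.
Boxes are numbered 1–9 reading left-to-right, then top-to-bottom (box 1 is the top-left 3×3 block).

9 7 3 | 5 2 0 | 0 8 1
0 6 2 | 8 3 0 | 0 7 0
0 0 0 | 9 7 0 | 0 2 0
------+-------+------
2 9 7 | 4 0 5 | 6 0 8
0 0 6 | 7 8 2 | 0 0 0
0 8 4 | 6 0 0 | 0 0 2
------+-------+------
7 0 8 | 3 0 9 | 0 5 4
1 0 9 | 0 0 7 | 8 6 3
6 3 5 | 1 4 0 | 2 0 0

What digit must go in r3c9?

6

Cell r3c9 itself could take any of {5, 6} by direct elimination.
Consider where 6 can go in box 3.
r1c7 is out (column 7 already has a 6).
r2c7 is out (row 2 already has a 6).
r2c9 is out (row 2 already has a 6).
r3c7 is out (column 7 already has a 6).
So the only cell in box 3 that can hold 6 is r3c9.
Therefore r3c9 = 6.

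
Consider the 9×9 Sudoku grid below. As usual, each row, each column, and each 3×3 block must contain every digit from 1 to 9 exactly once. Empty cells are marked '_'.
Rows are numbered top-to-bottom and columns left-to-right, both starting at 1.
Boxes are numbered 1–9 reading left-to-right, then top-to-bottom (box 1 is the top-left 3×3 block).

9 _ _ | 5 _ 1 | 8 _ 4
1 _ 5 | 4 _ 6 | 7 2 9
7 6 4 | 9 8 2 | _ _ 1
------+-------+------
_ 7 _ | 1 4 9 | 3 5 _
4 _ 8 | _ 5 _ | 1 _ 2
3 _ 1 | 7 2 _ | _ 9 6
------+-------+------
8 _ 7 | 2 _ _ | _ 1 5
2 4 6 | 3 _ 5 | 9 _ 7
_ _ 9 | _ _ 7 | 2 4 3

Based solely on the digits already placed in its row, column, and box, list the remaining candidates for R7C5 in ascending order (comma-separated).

Row 7 already contains {1, 2, 5, 7, 8}.
Column 5 already contains {2, 4, 5, 8}.
Its 3×3 block (box 8) already contains {2, 3, 5, 7}.
Removing those from 1–9 leaves {6, 9} as the candidates for R7C5.

6,9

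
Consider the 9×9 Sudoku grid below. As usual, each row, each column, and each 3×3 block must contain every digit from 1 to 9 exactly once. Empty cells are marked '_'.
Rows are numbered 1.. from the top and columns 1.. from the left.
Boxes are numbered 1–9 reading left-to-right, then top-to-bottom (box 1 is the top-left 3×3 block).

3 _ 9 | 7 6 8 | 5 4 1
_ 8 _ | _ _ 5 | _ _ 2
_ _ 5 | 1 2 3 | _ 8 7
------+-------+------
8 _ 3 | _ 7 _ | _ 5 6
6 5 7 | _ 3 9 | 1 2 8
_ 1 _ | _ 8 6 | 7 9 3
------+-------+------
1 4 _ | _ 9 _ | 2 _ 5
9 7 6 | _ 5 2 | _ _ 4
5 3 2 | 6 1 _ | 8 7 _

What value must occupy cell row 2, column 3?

1

Cell row 2, column 3 itself could take any of {1, 4} by direct elimination.
Consider where 1 can go in column 3.
row 6, column 3 is out (row 6 already has a 1).
row 7, column 3 is out (row 7 already has a 1).
So the only cell in column 3 that can hold 1 is row 2, column 3.
Therefore row 2, column 3 = 1.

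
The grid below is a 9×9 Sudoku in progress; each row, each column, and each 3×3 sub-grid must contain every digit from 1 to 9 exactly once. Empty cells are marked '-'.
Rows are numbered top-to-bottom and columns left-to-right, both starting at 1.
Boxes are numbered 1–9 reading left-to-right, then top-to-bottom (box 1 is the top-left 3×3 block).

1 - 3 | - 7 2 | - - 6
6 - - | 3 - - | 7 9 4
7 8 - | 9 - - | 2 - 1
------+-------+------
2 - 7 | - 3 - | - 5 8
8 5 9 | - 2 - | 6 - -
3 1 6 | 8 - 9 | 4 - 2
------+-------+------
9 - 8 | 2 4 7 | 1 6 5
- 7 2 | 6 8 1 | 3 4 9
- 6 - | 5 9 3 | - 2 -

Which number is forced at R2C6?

Cell R2C6 itself could take any of {5, 8} by direct elimination.
Consider where 8 can go in column 6.
R3C6 is out (row 3 already has a 8).
R4C6 is out (row 4 already has a 8).
R5C6 is out (row 5 already has a 8).
So the only cell in column 6 that can hold 8 is R2C6.
Therefore R2C6 = 8.

8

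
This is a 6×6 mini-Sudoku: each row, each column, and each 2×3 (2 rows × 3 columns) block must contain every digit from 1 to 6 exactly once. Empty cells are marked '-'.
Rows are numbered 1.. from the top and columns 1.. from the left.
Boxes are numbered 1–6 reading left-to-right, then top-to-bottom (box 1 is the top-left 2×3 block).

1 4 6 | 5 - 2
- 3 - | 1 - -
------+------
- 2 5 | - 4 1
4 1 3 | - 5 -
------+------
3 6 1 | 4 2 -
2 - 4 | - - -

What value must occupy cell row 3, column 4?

3

Cell row 3, column 4 itself could take any of {3, 6} by direct elimination.
Consider where 3 can go in row 3.
row 3, column 1 is out (column 1 already has a 3).
So the only cell in row 3 that can hold 3 is row 3, column 4.
Therefore row 3, column 4 = 3.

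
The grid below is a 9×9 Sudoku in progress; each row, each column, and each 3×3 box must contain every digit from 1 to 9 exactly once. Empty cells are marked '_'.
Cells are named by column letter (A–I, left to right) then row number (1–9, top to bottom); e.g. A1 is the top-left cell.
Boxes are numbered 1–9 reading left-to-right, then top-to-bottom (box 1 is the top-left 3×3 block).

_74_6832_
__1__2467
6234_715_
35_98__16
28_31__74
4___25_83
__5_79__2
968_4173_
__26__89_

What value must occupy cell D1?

1

Cell D1 itself could take any of {1, 5} by direct elimination.
Consider where 1 can go in box 2.
D2 is out (row 2 already has a 1).
E2 is out (row 2 already has a 1).
E3 is out (row 3 already has a 1).
So the only cell in box 2 that can hold 1 is D1.
Therefore D1 = 1.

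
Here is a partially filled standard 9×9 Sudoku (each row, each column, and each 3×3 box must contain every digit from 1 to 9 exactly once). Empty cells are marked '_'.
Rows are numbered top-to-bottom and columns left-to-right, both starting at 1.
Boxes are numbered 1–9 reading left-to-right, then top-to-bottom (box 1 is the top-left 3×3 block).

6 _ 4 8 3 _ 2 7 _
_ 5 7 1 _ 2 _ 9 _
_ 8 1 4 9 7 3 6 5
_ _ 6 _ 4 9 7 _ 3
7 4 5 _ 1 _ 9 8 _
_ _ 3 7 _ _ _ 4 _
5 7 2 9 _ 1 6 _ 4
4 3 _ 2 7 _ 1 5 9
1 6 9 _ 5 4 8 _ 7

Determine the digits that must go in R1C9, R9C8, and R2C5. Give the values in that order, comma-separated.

For R1C9:
  Row 1 already contains {2, 3, 4, 6, 7, 8}.
  Column 9 already contains {3, 4, 5, 7, 9}.
  Its 3×3 block (box 3) already contains {2, 3, 5, 6, 7, 9}.
  The only value from 1–9 not eliminated is 1, so R1C9 = 1.
For R9C8:
  Consider where 2 can go in row 9.
  R9C4 is out (column 4 already has a 2).
  So the only cell in row 9 that can hold 2 is R9C8.
  So R9C8 = 2.
For R2C5:
  Row 2 already contains {1, 2, 5, 7, 9}.
  Column 5 already contains {1, 3, 4, 5, 7, 9}.
  Its 3×3 block (box 2) already contains {1, 2, 3, 4, 7, 8, 9}.
  The only value from 1–9 not eliminated is 6, so R2C5 = 6.

1,2,6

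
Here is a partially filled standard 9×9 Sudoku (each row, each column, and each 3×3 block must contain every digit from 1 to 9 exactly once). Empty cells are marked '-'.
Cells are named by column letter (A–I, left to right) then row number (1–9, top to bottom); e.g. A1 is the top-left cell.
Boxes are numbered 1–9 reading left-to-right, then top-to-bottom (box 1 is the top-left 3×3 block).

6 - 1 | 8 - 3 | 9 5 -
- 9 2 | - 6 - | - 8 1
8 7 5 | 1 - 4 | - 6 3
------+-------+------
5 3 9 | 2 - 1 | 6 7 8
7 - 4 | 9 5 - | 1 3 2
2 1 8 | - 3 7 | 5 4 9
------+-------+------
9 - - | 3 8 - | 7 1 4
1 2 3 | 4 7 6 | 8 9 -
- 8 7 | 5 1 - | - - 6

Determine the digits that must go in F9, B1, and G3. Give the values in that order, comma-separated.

9,4,2

For F9:
  Consider where 9 can go in column F.
  F2 is out (row 2 already has a 9).
  F5 is out (row 5 already has a 9).
  F7 is out (row 7 already has a 9).
  So the only cell in column F that can hold 9 is F9.
  So F9 = 9.
For B1:
  Row 1 already contains {1, 3, 5, 6, 8, 9}.
  Column B already contains {1, 2, 3, 7, 8, 9}.
  Its 3×3 block (box 1) already contains {1, 2, 5, 6, 7, 8, 9}.
  The only value from 1–9 not eliminated is 4, so B1 = 4.
For G3:
  Row 3 already contains {1, 3, 4, 5, 6, 7, 8}.
  Column G already contains {1, 5, 6, 7, 8, 9}.
  Its 3×3 block (box 3) already contains {1, 3, 5, 6, 8, 9}.
  The only value from 1–9 not eliminated is 2, so G3 = 2.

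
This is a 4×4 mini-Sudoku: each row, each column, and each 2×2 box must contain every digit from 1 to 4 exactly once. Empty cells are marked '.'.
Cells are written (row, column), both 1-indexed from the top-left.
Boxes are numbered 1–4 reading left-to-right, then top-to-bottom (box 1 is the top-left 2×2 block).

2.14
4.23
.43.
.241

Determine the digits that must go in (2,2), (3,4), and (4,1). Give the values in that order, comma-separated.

For (2,2):
  Row 2 already contains {2, 3, 4}.
  Column 2 already contains {2, 4}.
  Its 2×2 block (box 1) already contains {2, 4}.
  The only value from 1–4 not eliminated is 1, so (2,2) = 1.
For (3,4):
  Row 3 already contains {3, 4}.
  Column 4 already contains {1, 3, 4}.
  Its 2×2 block (box 4) already contains {1, 3, 4}.
  The only value from 1–4 not eliminated is 2, so (3,4) = 2.
For (4,1):
  Row 4 already contains {1, 2, 4}.
  Column 1 already contains {2, 4}.
  Its 2×2 block (box 3) already contains {2, 4}.
  The only value from 1–4 not eliminated is 3, so (4,1) = 3.

1,2,3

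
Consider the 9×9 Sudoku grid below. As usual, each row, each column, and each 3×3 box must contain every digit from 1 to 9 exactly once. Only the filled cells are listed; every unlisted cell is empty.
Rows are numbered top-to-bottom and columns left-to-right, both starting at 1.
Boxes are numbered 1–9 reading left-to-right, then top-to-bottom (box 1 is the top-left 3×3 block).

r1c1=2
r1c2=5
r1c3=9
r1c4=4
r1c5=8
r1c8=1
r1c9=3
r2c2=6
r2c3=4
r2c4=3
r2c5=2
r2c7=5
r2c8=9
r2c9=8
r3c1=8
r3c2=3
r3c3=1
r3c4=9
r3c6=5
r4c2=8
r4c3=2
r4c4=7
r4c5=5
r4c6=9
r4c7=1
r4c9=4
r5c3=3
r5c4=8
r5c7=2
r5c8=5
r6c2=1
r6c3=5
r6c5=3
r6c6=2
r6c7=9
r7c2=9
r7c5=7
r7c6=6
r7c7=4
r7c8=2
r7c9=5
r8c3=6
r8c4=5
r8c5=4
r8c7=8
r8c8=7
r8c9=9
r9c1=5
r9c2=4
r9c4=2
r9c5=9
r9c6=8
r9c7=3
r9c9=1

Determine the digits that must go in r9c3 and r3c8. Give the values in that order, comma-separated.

For r9c3:
  Row 9 already contains {1, 2, 3, 4, 5, 8, 9}.
  Column 3 already contains {1, 2, 3, 4, 5, 6, 9}.
  Its 3×3 block (box 7) already contains {4, 5, 6, 9}.
  The only value from 1–9 not eliminated is 7, so r9c3 = 7.
For r3c8:
  Consider where 4 can go in row 3.
  r3c5 is out (column 5 already has a 4).
  r3c7 is out (column 7 already has a 4).
  r3c9 is out (column 9 already has a 4).
  So the only cell in row 3 that can hold 4 is r3c8.
  So r3c8 = 4.

7,4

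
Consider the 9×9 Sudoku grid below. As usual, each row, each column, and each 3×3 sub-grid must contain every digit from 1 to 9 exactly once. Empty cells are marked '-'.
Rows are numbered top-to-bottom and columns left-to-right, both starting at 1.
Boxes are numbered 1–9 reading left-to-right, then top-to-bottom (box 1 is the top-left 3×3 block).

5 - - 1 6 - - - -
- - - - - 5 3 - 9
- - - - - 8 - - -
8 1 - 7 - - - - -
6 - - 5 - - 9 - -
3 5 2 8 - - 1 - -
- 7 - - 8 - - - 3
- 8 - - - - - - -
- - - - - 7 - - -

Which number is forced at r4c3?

Cell r4c3 itself could take any of {4, 9} by direct elimination.
Consider where 9 can go in box 4.
r5c2 is out (row 5 already has a 9).
r5c3 is out (row 5 already has a 9).
So the only cell in box 4 that can hold 9 is r4c3.
Therefore r4c3 = 9.

9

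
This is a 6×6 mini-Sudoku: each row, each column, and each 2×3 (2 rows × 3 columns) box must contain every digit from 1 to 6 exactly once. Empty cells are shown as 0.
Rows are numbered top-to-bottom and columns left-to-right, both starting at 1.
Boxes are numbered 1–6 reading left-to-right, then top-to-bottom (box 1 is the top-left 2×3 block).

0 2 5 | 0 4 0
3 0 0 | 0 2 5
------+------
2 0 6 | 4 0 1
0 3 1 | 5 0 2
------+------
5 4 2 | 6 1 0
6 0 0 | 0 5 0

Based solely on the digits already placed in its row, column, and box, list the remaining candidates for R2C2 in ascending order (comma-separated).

Row 2 already contains {2, 3, 5}.
Column 2 already contains {2, 3, 4}.
Its 2×3 block (box 1) already contains {2, 3, 5}.
Removing those from 1–6 leaves {1, 6} as the candidates for R2C2.

1,6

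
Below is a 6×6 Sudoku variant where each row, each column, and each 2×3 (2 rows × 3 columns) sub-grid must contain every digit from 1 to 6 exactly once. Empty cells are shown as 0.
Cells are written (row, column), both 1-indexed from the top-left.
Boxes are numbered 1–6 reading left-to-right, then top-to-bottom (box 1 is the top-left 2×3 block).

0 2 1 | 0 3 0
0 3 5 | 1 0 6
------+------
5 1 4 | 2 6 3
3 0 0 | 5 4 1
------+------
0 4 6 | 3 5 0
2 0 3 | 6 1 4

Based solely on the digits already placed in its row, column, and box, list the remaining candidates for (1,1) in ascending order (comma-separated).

4,6

Row 1 already contains {1, 2, 3}.
Column 1 already contains {2, 3, 5}.
Its 2×3 block (box 1) already contains {1, 2, 3, 5}.
Removing those from 1–6 leaves {4, 6} as the candidates for (1,1).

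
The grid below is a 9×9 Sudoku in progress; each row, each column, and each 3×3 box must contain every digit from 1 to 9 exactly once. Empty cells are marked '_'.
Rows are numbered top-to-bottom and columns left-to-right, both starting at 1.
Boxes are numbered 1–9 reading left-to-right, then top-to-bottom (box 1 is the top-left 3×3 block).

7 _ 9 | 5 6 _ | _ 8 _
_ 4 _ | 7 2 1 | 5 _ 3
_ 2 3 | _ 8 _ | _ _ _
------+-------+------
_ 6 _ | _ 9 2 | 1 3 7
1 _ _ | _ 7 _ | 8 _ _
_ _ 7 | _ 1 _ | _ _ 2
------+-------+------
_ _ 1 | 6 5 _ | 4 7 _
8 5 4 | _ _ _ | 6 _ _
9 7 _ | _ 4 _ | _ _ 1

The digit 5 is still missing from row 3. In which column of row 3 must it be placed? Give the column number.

1

Consider where 5 can go in row 3.
R3C4 is out (column 4 already has a 5).
R3C6 is out (box 2 already has a 5).
R3C7 is out (column 7 already has a 5).
R3C8 is out (box 3 already has a 5).
R3C9 is out (box 3 already has a 5).
So the only cell in row 3 that can hold 5 is R3C1.
That is column 1.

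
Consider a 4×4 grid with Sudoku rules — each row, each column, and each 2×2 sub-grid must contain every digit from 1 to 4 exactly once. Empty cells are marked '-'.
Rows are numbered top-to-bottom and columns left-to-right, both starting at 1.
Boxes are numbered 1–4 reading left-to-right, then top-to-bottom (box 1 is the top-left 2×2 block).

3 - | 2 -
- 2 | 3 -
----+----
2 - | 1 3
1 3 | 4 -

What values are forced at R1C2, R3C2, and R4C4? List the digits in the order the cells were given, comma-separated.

1,4,2

For R1C2:
  Consider where 1 can go in box 1.
  R2C1 is out (column 1 already has a 1).
  So the only cell in box 1 that can hold 1 is R1C2.
  So R1C2 = 1.
For R3C2:
  Row 3 already contains {1, 2, 3}.
  Column 2 already contains {2, 3}.
  Its 2×2 block (box 3) already contains {1, 2, 3}.
  The only value from 1–4 not eliminated is 4, so R3C2 = 4.
For R4C4:
  Row 4 already contains {1, 3, 4}.
  Column 4 already contains {3}.
  Its 2×2 block (box 4) already contains {1, 3, 4}.
  The only value from 1–4 not eliminated is 2, so R4C4 = 2.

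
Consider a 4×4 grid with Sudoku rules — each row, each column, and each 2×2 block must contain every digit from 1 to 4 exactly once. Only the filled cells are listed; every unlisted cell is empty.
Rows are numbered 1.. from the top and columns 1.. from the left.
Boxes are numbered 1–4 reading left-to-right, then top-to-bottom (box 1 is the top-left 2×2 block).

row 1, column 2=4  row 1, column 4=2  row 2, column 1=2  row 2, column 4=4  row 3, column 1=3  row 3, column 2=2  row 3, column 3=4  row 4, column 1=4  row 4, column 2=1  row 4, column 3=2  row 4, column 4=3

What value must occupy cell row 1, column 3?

3

Cell row 1, column 3 itself could take any of {1, 3} by direct elimination.
Consider where 3 can go in row 1.
row 1, column 1 is out (column 1 already has a 3).
So the only cell in row 1 that can hold 3 is row 1, column 3.
Therefore row 1, column 3 = 3.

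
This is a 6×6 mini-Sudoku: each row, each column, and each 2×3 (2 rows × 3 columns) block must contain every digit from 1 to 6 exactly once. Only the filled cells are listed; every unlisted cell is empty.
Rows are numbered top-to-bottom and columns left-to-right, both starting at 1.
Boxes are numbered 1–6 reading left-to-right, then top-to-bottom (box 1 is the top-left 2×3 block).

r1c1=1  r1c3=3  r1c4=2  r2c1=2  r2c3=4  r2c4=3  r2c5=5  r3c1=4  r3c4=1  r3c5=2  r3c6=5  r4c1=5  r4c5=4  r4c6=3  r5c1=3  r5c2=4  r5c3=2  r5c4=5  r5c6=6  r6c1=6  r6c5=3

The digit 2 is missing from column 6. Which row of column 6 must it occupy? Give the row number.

Consider where 2 can go in column 6.
r1c6 is out (row 1 already has a 2).
r2c6 is out (row 2 already has a 2).
So the only cell in column 6 that can hold 2 is r6c6.
That is row 6.

6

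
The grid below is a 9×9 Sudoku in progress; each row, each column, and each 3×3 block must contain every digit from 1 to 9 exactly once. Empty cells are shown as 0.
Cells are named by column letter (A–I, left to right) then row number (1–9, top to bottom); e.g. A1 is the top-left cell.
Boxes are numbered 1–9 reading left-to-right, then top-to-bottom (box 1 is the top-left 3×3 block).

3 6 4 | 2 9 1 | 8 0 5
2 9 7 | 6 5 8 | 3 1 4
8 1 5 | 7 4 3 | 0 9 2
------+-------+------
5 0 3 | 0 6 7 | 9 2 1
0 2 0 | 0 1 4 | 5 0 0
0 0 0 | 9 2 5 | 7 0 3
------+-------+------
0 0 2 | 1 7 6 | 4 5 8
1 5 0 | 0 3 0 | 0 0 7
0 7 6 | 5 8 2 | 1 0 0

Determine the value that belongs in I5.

Row 5 already contains {1, 2, 4, 5}.
Column I already contains {1, 2, 3, 4, 5, 7, 8}.
Its 3×3 block (box 6) already contains {1, 2, 3, 5, 7, 9}.
The only value from 1–9 not eliminated is 6, so I5 = 6.

6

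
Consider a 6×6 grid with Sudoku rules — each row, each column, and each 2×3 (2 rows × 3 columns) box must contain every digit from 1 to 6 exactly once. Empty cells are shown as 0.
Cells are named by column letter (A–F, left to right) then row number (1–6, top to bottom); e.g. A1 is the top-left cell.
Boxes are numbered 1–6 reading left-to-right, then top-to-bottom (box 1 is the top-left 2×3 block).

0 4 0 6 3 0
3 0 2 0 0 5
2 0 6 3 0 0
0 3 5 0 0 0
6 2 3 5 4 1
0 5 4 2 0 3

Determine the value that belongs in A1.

5

Cell A1 itself could take any of {1, 5} by direct elimination.
Consider where 5 can go in box 1.
C1 is out (column C already has a 5).
B2 is out (row 2 already has a 5).
So the only cell in box 1 that can hold 5 is A1.
Therefore A1 = 5.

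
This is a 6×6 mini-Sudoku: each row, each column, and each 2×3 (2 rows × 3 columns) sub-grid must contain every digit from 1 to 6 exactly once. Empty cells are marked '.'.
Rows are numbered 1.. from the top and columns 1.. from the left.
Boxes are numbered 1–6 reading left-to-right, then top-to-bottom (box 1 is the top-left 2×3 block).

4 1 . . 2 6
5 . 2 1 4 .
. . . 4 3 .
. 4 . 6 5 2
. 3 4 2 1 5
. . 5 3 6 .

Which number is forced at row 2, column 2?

Row 2 already contains {1, 2, 4, 5}.
Column 2 already contains {1, 3, 4}.
Its 2×3 block (box 1) already contains {1, 2, 4, 5}.
The only value from 1–6 not eliminated is 6, so row 2, column 2 = 6.

6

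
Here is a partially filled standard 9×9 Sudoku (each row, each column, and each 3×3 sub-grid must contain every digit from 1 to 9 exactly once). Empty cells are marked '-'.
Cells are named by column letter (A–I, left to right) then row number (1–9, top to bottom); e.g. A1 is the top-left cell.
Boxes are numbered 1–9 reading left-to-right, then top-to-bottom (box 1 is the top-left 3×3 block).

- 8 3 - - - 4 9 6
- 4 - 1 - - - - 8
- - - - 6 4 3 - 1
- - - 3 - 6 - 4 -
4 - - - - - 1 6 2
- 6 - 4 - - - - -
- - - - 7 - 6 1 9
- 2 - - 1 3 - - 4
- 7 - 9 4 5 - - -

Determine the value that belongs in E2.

3

Cell E2 itself could take any of {2, 3, 5, 9} by direct elimination.
Consider where 3 can go in column E.
E1 is out (row 1 already has a 3).
E4 is out (row 4 already has a 3).
E5 is out (box 5 already has a 3).
E6 is out (box 5 already has a 3).
So the only cell in column E that can hold 3 is E2.
Therefore E2 = 3.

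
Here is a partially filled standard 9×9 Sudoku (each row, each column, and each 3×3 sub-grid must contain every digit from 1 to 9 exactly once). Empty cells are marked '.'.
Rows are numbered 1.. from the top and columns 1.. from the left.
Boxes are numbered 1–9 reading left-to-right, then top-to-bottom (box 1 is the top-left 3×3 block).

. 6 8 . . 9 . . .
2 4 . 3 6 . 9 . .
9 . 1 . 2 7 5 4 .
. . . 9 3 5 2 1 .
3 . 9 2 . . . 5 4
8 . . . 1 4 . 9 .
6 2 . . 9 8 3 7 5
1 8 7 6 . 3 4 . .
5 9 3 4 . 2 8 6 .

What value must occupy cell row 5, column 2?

Cell row 5, column 2 itself could take any of {1, 7} by direct elimination.
Consider where 1 can go in column 2.
row 3, column 2 is out (row 3 already has a 1).
row 4, column 2 is out (row 4 already has a 1).
row 6, column 2 is out (row 6 already has a 1).
So the only cell in column 2 that can hold 1 is row 5, column 2.
Therefore row 5, column 2 = 1.

1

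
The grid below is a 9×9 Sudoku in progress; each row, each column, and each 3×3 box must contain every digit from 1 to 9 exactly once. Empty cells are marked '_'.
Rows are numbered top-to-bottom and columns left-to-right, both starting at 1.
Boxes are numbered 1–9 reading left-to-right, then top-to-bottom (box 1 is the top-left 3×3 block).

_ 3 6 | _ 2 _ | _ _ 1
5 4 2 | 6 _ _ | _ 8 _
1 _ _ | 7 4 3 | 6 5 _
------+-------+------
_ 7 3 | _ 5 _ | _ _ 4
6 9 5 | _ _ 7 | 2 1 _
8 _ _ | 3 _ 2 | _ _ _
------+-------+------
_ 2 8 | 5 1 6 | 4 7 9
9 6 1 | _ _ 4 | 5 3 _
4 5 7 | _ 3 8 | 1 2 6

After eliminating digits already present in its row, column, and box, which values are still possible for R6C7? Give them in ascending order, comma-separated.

Row 6 already contains {2, 3, 8}.
Column 7 already contains {1, 2, 4, 5, 6}.
Its 3×3 block (box 6) already contains {1, 2, 4}.
Removing those from 1–9 leaves {7, 9} as the candidates for R6C7.

7,9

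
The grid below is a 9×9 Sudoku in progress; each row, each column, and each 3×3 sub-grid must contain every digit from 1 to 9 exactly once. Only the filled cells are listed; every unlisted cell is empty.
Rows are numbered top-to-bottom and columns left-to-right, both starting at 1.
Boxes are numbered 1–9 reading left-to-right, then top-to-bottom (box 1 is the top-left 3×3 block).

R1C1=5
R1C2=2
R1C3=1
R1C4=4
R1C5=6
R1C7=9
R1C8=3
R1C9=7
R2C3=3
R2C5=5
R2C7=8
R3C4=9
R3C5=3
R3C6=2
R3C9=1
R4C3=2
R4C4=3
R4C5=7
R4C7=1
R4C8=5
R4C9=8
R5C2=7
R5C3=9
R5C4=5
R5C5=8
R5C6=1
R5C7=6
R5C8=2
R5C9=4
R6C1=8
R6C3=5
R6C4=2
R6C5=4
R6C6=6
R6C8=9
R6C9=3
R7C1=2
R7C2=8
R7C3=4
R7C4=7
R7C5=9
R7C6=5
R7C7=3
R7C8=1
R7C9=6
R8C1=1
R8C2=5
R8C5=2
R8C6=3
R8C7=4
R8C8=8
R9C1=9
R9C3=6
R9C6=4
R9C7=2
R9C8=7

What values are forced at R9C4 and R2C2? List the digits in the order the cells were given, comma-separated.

8,9

For R9C4:
  Consider where 8 can go in row 9.
  R9C2 is out (column 2 already has a 8).
  R9C5 is out (column 5 already has a 8).
  R9C9 is out (column 9 already has a 8).
  So the only cell in row 9 that can hold 8 is R9C4.
  So R9C4 = 8.
For R2C2:
  Consider where 9 can go in box 1.
  R2C1 is out (column 1 already has a 9).
  R3C1 is out (row 3 already has a 9).
  R3C2 is out (row 3 already has a 9).
  R3C3 is out (row 3 already has a 9).
  So the only cell in box 1 that can hold 9 is R2C2.
  So R2C2 = 9.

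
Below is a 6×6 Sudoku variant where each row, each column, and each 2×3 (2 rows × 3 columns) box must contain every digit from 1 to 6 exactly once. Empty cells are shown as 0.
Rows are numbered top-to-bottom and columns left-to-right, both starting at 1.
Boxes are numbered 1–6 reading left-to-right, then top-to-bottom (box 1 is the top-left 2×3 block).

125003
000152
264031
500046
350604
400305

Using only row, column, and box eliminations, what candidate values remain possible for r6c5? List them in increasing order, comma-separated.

Row 6 already contains {3, 4, 5}.
Column 5 already contains {3, 4, 5}.
Its 2×3 block (box 6) already contains {3, 4, 5, 6}.
Removing those from 1–6 leaves {1, 2} as the candidates for r6c5.

1,2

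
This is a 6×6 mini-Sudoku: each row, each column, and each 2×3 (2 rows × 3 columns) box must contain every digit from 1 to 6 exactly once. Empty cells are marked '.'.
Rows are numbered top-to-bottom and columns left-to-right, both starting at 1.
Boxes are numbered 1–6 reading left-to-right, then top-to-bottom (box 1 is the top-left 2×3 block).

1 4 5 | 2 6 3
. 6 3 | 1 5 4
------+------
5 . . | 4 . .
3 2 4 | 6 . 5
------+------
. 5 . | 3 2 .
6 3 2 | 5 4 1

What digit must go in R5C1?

Row 5 already contains {2, 3, 5}.
Column 1 already contains {1, 3, 5, 6}.
Its 2×3 block (box 5) already contains {2, 3, 5, 6}.
The only value from 1–6 not eliminated is 4, so R5C1 = 4.

4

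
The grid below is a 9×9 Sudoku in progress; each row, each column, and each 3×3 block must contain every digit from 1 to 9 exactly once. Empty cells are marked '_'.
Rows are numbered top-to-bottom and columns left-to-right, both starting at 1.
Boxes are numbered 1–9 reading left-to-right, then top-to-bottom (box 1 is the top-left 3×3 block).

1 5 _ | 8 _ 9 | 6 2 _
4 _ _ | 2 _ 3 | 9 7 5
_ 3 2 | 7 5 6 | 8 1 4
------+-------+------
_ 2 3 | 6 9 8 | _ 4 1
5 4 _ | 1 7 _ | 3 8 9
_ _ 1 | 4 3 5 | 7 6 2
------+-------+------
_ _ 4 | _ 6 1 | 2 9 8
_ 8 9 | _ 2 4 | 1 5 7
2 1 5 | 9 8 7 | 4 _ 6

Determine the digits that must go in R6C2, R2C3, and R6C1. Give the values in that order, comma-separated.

9,8,8

For R6C2:
  Row 6 already contains {1, 2, 3, 4, 5, 6, 7}.
  Column 2 already contains {1, 2, 3, 4, 5, 8}.
  Its 3×3 block (box 4) already contains {1, 2, 3, 4, 5}.
  The only value from 1–9 not eliminated is 9, so R6C2 = 9.
For R2C3:
  Consider where 8 can go in column 3.
  R1C3 is out (row 1 already has a 8).
  R5C3 is out (row 5 already has a 8).
  So the only cell in column 3 that can hold 8 is R2C3.
  So R2C3 = 8.
For R6C1:
  Consider where 8 can go in box 4.
  R4C1 is out (row 4 already has a 8).
  R5C3 is out (row 5 already has a 8).
  R6C2 is out (column 2 already has a 8).
  So the only cell in box 4 that can hold 8 is R6C1.
  So R6C1 = 8.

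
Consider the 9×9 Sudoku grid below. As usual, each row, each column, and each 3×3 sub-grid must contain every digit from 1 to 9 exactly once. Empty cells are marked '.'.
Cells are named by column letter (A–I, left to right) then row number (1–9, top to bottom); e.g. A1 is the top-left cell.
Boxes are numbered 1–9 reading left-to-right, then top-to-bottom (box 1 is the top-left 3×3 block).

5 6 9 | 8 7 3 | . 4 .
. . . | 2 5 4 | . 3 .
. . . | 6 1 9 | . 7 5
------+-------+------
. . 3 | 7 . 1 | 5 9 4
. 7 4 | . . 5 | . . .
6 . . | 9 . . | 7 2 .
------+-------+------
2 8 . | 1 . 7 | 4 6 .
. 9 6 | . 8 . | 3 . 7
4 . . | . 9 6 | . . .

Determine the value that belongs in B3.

4

Cell B3 itself could take any of {2, 3, 4} by direct elimination.
Consider where 4 can go in row 3.
A3 is out (column A already has a 4).
C3 is out (column C already has a 4).
G3 is out (column G already has a 4).
So the only cell in row 3 that can hold 4 is B3.
Therefore B3 = 4.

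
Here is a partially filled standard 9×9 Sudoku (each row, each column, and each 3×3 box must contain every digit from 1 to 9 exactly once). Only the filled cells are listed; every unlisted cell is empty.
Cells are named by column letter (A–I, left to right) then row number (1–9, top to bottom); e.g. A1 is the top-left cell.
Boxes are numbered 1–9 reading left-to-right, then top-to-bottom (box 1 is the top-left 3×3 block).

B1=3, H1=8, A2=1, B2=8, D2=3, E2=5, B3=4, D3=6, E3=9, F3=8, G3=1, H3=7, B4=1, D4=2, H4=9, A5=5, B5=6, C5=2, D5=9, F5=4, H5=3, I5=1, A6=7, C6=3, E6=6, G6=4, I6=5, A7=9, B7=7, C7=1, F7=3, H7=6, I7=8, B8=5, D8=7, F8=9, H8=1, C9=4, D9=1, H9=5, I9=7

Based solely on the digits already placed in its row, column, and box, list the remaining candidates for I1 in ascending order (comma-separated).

2,4,6,9

Row 1 already contains {3, 8}.
Column I already contains {1, 5, 7, 8}.
Its 3×3 block (box 3) already contains {1, 7, 8}.
Removing those from 1–9 leaves {2, 4, 6, 9} as the candidates for I1.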